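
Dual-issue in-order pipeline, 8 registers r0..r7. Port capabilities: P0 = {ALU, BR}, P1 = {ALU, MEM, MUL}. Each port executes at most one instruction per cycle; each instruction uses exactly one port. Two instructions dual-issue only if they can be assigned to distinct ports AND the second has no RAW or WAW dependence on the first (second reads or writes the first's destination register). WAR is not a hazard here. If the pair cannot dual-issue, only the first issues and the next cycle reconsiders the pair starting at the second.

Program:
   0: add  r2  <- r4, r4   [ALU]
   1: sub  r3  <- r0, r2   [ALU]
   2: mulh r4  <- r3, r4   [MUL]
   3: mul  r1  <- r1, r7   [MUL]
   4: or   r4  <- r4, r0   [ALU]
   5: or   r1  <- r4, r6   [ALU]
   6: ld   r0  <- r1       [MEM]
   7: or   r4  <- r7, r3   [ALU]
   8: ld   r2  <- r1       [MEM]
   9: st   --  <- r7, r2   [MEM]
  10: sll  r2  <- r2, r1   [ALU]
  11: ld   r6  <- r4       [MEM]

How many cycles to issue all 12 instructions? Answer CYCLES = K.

[0] i0  add  -- RAW r2
[1] i1  sub  -- RAW r3
[2] i2  mulh  -- no-port MUL/MUL
[3] i3&i4  mul or  -- 2-wide
[4] i5  or  -- RAW r1
[5] i6&i7  ld or  -- 2-wide
[6] i8  ld  -- no-port MEM/MEM
[7] i9&i10  st sll  -- 2-wide
[8] i11  ld  -- tail

CYCLES = 9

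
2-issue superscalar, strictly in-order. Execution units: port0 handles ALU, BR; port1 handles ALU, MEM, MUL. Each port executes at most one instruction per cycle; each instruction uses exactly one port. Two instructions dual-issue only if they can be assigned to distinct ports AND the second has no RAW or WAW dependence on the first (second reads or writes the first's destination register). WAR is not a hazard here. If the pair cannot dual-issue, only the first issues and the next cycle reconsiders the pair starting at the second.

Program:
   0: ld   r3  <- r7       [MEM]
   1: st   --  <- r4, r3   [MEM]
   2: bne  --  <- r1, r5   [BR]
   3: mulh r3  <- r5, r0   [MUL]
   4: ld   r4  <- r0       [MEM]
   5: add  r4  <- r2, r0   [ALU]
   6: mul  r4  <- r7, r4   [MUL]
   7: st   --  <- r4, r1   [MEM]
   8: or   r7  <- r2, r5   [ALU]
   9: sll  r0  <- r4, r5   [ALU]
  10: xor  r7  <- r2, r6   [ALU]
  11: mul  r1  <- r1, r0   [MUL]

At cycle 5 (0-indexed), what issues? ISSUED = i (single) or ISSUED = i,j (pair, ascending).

ISSUED = 6

[0] i0  ld.MEM  -- no-port MEM/MEM
[1] i1+i2  st.MEM bne.BR  -- pair
[2] i3  mulh.MUL  -- no-port MUL/MEM
[3] i4  ld.MEM  -- WAW r4
[4] i5  add.ALU  -- RAW+WAW r4
[5] i6  mul.MUL  -- no-port MUL/MEM
[6] i7+i8  st.MEM or.ALU  -- pair
[7] i9+i10  sll.ALU xor.ALU  -- pair
[8] i11  mul.MUL  -- tail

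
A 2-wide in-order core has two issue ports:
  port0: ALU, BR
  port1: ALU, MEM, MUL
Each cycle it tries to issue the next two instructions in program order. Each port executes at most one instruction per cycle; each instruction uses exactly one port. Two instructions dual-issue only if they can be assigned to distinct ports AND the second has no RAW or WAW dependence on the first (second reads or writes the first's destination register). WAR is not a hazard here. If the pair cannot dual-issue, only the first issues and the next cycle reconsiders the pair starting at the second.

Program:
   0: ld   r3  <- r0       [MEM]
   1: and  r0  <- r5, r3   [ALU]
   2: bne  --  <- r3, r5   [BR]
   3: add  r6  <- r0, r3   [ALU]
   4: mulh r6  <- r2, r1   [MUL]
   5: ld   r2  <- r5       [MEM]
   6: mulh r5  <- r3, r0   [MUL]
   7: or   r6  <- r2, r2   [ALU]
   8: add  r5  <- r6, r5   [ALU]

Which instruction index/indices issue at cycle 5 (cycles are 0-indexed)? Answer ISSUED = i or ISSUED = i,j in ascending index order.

c0: i0 ld.MEM  RAW r3
c1: i1,i2 and.ALU+bne.BR  dual
c2: i3 add.ALU  WAW r6
c3: i4 mulh.MUL  no-port MUL/MEM
c4: i5 ld.MEM  no-port MEM/MUL
c5: i6,i7 mulh.MUL+or.ALU  dual
c6: i8 add.ALU  tail

ISSUED = 6,7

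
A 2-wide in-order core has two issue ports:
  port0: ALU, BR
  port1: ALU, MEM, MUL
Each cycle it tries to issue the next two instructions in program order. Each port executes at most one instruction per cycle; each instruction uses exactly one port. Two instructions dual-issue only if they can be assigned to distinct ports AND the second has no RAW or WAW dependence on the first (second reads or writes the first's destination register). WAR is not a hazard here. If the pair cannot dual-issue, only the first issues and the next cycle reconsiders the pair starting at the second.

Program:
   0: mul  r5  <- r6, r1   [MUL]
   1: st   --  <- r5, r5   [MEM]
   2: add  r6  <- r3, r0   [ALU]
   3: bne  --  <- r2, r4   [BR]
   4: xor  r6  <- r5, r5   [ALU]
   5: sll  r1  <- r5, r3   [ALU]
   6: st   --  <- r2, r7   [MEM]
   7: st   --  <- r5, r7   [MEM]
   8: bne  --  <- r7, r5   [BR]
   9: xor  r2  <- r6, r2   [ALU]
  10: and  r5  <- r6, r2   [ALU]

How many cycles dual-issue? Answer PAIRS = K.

PAIRS = 4

#0 head=0: mul i0 no-port MUL/MEM
#1 head=1: st/add i1&i2 dual
#2 head=3: bne/xor i3&i4 dual
#3 head=5: sll/st i5&i6 dual
#4 head=7: st/bne i7&i8 dual
#5 head=9: xor i9 RAW r2
#6 head=10: and i10 tail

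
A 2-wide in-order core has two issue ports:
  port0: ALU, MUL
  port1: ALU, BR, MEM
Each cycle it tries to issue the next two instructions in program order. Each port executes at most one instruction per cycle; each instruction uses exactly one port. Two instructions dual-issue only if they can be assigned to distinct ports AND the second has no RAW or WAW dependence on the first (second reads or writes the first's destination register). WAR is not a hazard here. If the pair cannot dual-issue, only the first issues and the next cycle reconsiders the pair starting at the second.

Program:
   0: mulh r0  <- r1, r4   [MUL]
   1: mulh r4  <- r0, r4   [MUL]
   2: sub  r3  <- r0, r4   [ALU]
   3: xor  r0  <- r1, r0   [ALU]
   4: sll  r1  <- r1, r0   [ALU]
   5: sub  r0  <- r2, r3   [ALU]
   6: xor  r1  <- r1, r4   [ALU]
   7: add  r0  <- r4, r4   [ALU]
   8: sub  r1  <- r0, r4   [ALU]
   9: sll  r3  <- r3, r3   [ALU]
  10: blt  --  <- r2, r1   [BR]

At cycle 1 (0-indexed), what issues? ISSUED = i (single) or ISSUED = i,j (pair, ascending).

ISSUED = 1

[0] i0  mulh  -- no-port MUL/MUL
[1] i1  mulh  -- RAW r4
[2] i2+i3  sub xor  -- dual
[3] i4+i5  sll sub  -- dual
[4] i6+i7  xor add  -- dual
[5] i8+i9  sub sll  -- dual
[6] i10  blt  -- tail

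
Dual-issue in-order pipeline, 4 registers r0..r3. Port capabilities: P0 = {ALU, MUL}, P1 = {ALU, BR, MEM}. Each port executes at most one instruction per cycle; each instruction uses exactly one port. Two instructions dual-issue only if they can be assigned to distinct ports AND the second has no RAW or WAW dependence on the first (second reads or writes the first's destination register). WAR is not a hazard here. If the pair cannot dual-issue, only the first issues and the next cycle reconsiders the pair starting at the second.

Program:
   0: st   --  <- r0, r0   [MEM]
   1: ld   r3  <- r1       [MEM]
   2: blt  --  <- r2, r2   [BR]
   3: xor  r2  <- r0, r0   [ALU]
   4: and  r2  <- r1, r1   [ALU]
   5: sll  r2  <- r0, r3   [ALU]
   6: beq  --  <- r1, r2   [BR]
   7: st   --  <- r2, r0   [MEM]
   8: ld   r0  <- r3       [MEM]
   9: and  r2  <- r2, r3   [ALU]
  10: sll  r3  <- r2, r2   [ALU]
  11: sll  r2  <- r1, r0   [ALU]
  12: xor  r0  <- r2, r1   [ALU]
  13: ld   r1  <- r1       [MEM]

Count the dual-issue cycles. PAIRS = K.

#0 head=0: st.MEM i0 no-port MEM/MEM
#1 head=1: ld.MEM i1 no-port MEM/BR
#2 head=2: blt.BR/xor.ALU i2&i3 dual
#3 head=4: and.ALU i4 WAW r2
#4 head=5: sll.ALU i5 RAW r2
#5 head=6: beq.BR i6 no-port BR/MEM
#6 head=7: st.MEM i7 no-port MEM/MEM
#7 head=8: ld.MEM/and.ALU i8&i9 dual
#8 head=10: sll.ALU/sll.ALU i10&i11 dual
#9 head=12: xor.ALU/ld.MEM i12&i13 dual

PAIRS = 4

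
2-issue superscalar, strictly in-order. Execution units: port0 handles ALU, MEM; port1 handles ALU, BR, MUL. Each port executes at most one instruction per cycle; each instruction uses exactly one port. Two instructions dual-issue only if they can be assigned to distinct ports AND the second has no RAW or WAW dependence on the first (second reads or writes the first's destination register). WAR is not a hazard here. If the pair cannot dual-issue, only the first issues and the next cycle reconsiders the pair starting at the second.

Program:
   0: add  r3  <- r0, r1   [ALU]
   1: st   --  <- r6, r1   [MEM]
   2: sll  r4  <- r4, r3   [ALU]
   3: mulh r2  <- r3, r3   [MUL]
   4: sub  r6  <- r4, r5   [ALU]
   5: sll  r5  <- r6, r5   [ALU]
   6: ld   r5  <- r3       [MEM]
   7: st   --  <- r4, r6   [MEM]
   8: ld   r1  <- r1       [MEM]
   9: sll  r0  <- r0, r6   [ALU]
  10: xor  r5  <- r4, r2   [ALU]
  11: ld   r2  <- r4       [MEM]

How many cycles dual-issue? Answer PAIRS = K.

c0: i0+i1 add;st  2-wide
c1: i2+i3 sll;mulh  2-wide
c2: i4 sub  RAW r6
c3: i5 sll  WAW r5
c4: i6 ld  no-port MEM/MEM
c5: i7 st  no-port MEM/MEM
c6: i8+i9 ld;sll  2-wide
c7: i10+i11 xor;ld  2-wide

PAIRS = 4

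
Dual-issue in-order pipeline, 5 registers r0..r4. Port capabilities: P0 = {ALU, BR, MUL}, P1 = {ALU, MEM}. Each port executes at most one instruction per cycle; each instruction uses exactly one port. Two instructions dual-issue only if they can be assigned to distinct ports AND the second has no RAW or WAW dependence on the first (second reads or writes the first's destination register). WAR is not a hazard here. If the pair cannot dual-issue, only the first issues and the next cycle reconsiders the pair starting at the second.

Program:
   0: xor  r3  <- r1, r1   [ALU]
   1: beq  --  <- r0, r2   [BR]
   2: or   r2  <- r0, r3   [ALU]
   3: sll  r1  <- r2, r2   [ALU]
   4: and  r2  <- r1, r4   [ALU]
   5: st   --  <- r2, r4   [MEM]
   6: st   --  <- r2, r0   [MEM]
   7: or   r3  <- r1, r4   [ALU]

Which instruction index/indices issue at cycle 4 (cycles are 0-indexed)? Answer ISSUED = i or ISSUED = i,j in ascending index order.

ISSUED = 5

#0 head=0: xor;beq i0&i1 dual
#1 head=2: or i2 RAW r2
#2 head=3: sll i3 RAW r1
#3 head=4: and i4 RAW r2
#4 head=5: st i5 no-port MEM/MEM
#5 head=6: st;or i6&i7 dual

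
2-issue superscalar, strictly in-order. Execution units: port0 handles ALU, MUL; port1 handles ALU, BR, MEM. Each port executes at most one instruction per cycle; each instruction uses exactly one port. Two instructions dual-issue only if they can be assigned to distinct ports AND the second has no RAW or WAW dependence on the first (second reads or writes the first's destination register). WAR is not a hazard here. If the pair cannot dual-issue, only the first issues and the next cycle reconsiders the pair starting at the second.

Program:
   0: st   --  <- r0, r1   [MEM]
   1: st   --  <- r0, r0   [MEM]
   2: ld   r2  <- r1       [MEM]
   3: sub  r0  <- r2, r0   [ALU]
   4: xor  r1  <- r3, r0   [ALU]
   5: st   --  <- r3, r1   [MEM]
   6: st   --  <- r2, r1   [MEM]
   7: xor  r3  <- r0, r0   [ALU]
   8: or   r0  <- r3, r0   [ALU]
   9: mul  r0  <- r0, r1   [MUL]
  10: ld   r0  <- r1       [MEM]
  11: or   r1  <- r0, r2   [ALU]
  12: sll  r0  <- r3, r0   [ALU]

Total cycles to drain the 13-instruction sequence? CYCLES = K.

CYCLES = 11

c0: i0 st.MEM  no-port MEM/MEM
c1: i1 st.MEM  no-port MEM/MEM
c2: i2 ld.MEM  RAW r2
c3: i3 sub.ALU  RAW r0
c4: i4 xor.ALU  RAW r1
c5: i5 st.MEM  no-port MEM/MEM
c6: i6&i7 st.MEM;xor.ALU  2-wide
c7: i8 or.ALU  RAW+WAW r0
c8: i9 mul.MUL  WAW r0
c9: i10 ld.MEM  RAW r0
c10: i11&i12 or.ALU;sll.ALU  2-wide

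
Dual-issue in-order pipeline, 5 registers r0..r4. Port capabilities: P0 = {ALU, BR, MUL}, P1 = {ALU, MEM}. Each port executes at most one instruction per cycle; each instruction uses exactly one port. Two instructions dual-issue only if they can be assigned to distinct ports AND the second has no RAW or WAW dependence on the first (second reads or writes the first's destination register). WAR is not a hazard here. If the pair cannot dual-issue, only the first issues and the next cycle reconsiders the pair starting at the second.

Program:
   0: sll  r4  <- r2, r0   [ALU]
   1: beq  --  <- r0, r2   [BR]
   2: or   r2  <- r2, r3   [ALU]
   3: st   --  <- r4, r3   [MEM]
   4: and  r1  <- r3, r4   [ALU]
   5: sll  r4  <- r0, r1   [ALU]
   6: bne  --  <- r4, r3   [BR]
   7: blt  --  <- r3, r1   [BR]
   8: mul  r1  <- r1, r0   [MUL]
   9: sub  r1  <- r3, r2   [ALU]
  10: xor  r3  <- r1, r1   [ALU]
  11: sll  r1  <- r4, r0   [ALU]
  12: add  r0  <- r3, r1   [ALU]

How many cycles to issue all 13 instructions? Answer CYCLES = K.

t=0 i0+i1:sll.ALU/beq.BR ; dual
t=1 i2+i3:or.ALU/st.MEM ; dual
t=2 i4:and.ALU ; RAW r1
t=3 i5:sll.ALU ; RAW r4
t=4 i6:bne.BR ; no-port BR/BR
t=5 i7:blt.BR ; no-port BR/MUL
t=6 i8:mul.MUL ; WAW r1
t=7 i9:sub.ALU ; RAW r1
t=8 i10+i11:xor.ALU/sll.ALU ; dual
t=9 i12:add.ALU ; tail

CYCLES = 10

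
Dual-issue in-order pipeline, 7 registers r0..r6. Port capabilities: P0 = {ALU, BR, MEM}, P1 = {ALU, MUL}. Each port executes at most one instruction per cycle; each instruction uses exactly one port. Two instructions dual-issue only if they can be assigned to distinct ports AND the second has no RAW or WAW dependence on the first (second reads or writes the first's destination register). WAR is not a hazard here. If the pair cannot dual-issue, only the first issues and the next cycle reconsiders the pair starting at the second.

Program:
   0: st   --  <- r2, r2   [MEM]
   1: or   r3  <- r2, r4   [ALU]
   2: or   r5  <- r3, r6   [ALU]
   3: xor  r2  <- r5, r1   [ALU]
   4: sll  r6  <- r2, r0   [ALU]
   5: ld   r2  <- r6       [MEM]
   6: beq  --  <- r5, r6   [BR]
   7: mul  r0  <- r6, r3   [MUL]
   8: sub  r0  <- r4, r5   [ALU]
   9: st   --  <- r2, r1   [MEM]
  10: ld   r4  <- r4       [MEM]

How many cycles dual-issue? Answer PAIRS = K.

t=0 i0/i1:st.MEM;or.ALU ; 2-wide
t=1 i2:or.ALU ; RAW r5
t=2 i3:xor.ALU ; RAW r2
t=3 i4:sll.ALU ; RAW r6
t=4 i5:ld.MEM ; no-port MEM/BR
t=5 i6/i7:beq.BR;mul.MUL ; 2-wide
t=6 i8/i9:sub.ALU;st.MEM ; 2-wide
t=7 i10:ld.MEM ; tail

PAIRS = 3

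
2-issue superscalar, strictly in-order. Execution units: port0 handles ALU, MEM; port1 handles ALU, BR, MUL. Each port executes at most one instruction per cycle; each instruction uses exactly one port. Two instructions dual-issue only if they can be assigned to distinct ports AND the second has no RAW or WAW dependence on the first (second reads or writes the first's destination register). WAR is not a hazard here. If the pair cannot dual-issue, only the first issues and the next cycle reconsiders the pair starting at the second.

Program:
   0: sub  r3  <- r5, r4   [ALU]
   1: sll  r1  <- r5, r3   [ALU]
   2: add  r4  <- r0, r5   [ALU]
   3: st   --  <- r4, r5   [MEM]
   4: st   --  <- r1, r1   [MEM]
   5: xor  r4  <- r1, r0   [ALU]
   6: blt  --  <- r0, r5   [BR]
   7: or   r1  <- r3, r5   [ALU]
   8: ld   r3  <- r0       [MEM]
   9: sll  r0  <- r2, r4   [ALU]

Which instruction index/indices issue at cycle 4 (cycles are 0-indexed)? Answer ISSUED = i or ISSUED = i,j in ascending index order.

c0: i0 sub  RAW r3
c1: i1/i2 sll+add  dual
c2: i3 st  no-port MEM/MEM
c3: i4/i5 st+xor  dual
c4: i6/i7 blt+or  dual
c5: i8/i9 ld+sll  dual

ISSUED = 6,7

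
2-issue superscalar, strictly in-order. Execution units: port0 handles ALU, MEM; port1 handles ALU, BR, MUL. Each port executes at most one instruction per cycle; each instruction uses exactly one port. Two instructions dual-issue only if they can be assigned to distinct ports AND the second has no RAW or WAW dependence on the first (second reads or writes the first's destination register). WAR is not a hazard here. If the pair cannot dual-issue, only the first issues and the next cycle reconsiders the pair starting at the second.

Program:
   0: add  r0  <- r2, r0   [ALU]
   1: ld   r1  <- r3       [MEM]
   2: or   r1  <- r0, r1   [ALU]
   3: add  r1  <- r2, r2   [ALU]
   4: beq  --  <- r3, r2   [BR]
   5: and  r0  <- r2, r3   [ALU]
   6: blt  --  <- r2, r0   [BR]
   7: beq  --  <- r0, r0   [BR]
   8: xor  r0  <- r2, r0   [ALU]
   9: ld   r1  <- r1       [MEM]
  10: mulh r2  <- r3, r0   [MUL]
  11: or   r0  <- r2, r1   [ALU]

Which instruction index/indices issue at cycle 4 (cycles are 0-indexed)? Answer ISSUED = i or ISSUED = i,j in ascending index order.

ISSUED = 6

[0] i0+i1  add ld  -- 2-wide
[1] i2  or  -- WAW r1
[2] i3+i4  add beq  -- 2-wide
[3] i5  and  -- RAW r0
[4] i6  blt  -- no-port BR/BR
[5] i7+i8  beq xor  -- 2-wide
[6] i9+i10  ld mulh  -- 2-wide
[7] i11  or  -- tail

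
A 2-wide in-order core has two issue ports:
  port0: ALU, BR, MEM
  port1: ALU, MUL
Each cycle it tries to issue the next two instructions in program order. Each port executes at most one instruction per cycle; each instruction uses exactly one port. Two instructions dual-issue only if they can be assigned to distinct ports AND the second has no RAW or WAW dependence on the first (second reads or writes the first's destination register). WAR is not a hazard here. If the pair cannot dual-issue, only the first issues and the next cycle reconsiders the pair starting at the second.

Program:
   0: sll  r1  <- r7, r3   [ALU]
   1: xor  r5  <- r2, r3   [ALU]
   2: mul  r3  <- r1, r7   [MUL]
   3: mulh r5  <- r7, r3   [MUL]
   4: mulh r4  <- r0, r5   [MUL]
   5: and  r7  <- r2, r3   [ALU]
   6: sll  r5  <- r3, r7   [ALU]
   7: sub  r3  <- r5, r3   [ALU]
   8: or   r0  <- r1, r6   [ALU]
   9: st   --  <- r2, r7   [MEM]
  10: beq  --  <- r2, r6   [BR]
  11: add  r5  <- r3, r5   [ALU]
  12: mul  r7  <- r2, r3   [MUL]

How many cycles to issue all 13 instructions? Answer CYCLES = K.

CYCLES = 9

[0] i0/i1  sll.ALU+xor.ALU  -- dual
[1] i2  mul.MUL  -- no-port MUL/MUL
[2] i3  mulh.MUL  -- no-port MUL/MUL
[3] i4/i5  mulh.MUL+and.ALU  -- dual
[4] i6  sll.ALU  -- RAW r5
[5] i7/i8  sub.ALU+or.ALU  -- dual
[6] i9  st.MEM  -- no-port MEM/BR
[7] i10/i11  beq.BR+add.ALU  -- dual
[8] i12  mul.MUL  -- tail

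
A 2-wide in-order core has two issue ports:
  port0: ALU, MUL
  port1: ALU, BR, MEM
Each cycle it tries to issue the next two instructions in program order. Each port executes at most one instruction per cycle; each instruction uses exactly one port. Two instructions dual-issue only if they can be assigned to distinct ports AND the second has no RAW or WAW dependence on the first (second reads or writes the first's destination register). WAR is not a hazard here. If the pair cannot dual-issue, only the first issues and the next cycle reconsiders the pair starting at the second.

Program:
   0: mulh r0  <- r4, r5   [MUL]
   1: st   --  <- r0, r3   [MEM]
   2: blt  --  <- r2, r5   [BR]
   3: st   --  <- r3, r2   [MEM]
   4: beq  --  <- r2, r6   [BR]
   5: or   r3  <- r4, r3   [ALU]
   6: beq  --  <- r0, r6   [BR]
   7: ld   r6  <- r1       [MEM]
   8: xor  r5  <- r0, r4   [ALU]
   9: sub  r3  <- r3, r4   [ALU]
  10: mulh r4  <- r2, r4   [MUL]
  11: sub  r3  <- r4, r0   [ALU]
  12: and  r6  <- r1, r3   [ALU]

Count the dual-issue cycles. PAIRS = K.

0. mulh @i0  | RAW r0
1. st @i1  | no-port MEM/BR
2. blt @i2  | no-port BR/MEM
3. st @i3  | no-port MEM/BR
4. beq/or @i4/i5  | pair
5. beq @i6  | no-port BR/MEM
6. ld/xor @i7/i8  | pair
7. sub/mulh @i9/i10  | pair
8. sub @i11  | RAW r3
9. and @i12  | tail

PAIRS = 3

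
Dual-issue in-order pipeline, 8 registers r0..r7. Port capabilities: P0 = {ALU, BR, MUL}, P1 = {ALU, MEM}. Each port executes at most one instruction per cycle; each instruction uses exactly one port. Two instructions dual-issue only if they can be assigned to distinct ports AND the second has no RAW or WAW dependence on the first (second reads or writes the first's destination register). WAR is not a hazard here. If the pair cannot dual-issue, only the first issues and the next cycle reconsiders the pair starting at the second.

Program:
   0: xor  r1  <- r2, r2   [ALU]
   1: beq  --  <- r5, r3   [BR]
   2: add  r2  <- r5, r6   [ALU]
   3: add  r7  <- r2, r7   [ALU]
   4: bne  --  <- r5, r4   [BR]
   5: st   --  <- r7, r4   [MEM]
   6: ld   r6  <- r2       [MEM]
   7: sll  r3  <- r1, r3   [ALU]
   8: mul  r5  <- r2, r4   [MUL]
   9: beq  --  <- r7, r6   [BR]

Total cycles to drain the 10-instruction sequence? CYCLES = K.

CYCLES = 7

[0] i0&i1  xor;beq  -- pair
[1] i2  add  -- RAW r2
[2] i3&i4  add;bne  -- pair
[3] i5  st  -- no-port MEM/MEM
[4] i6&i7  ld;sll  -- pair
[5] i8  mul  -- no-port MUL/BR
[6] i9  beq  -- tail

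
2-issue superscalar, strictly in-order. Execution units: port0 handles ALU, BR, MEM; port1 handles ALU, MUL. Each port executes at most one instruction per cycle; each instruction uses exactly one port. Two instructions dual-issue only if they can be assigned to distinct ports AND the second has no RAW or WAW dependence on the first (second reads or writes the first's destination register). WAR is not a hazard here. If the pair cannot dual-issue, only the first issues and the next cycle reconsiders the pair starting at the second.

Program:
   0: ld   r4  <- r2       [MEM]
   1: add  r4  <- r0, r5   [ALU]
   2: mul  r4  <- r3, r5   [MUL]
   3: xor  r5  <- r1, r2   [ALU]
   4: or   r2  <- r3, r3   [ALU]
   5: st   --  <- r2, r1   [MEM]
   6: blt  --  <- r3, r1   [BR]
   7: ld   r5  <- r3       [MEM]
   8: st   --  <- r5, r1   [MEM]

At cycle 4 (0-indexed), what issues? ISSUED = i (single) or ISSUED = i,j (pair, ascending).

c0: i0 ld.MEM  WAW r4
c1: i1 add.ALU  WAW r4
c2: i2&i3 mul.MUL+xor.ALU  2-wide
c3: i4 or.ALU  RAW r2
c4: i5 st.MEM  no-port MEM/BR
c5: i6 blt.BR  no-port BR/MEM
c6: i7 ld.MEM  no-port MEM/MEM
c7: i8 st.MEM  tail

ISSUED = 5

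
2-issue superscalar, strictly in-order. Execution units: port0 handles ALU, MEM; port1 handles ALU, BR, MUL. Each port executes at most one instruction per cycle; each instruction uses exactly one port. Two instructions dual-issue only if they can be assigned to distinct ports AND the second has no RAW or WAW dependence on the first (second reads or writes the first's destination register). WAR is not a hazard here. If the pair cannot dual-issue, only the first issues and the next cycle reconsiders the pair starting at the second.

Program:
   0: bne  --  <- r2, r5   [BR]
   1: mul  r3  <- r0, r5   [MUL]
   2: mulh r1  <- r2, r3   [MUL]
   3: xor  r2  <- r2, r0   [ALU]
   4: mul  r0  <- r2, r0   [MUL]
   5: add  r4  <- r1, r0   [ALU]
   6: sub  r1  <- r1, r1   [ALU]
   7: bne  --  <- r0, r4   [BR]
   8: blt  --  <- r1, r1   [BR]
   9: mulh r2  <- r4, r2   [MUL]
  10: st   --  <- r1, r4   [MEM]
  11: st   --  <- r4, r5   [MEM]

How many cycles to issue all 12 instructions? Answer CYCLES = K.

CYCLES = 9

0. bne.BR @i0  | no-port BR/MUL
1. mul.MUL @i1  | no-port MUL/MUL
2. mulh.MUL;xor.ALU @i2,i3  | pair
3. mul.MUL @i4  | RAW r0
4. add.ALU;sub.ALU @i5,i6  | pair
5. bne.BR @i7  | no-port BR/BR
6. blt.BR @i8  | no-port BR/MUL
7. mulh.MUL;st.MEM @i9,i10  | pair
8. st.MEM @i11  | tail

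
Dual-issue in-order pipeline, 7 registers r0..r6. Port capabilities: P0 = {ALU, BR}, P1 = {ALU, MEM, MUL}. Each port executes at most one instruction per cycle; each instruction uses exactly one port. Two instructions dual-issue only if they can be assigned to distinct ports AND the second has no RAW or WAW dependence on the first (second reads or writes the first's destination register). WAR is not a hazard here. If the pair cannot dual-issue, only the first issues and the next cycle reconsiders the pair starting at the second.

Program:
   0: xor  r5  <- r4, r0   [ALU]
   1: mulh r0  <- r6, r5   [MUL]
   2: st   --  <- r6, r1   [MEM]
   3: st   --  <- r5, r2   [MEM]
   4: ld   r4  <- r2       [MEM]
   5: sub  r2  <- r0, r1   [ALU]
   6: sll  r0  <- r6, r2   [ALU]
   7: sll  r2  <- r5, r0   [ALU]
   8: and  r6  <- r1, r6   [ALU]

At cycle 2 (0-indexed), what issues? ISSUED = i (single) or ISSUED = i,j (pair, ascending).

ISSUED = 2

t=0 i0:xor.ALU ; RAW r5
t=1 i1:mulh.MUL ; no-port MUL/MEM
t=2 i2:st.MEM ; no-port MEM/MEM
t=3 i3:st.MEM ; no-port MEM/MEM
t=4 i4/i5:ld.MEM;sub.ALU ; pair
t=5 i6:sll.ALU ; RAW r0
t=6 i7/i8:sll.ALU;and.ALU ; pair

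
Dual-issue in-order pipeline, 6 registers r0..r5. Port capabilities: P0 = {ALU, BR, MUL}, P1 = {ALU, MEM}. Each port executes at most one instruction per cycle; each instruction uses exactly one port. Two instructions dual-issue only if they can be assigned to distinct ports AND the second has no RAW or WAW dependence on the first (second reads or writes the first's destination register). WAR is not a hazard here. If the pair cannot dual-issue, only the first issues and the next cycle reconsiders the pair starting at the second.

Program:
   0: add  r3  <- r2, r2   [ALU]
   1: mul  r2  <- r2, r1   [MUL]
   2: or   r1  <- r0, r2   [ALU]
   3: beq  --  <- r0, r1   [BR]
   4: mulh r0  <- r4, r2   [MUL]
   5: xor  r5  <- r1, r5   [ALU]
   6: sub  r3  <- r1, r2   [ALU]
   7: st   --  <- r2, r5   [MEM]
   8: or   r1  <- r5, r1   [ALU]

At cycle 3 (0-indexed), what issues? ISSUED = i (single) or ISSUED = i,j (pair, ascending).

ISSUED = 4,5

[0] i0&i1  add mul  -- 2-wide
[1] i2  or  -- RAW r1
[2] i3  beq  -- no-port BR/MUL
[3] i4&i5  mulh xor  -- 2-wide
[4] i6&i7  sub st  -- 2-wide
[5] i8  or  -- tail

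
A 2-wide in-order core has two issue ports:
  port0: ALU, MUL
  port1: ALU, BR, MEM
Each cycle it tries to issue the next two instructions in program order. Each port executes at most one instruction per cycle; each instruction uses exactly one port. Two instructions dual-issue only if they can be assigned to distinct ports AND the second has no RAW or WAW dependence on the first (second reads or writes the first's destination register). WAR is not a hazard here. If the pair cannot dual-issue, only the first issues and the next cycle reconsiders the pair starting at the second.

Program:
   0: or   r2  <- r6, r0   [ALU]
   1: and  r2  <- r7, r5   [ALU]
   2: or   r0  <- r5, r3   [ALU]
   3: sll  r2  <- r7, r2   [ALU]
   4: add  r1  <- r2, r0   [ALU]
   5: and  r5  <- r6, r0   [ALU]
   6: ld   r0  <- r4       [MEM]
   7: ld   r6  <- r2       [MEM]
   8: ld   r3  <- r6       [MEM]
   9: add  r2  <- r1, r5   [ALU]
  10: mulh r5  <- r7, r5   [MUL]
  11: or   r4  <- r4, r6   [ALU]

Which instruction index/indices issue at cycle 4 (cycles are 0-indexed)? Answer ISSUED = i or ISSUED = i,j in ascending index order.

ISSUED = 6

  cy0 -> i0 (or.ALU) WAW r2
  cy1 -> i1,i2 (and.ALU or.ALU) pair
  cy2 -> i3 (sll.ALU) RAW r2
  cy3 -> i4,i5 (add.ALU and.ALU) pair
  cy4 -> i6 (ld.MEM) no-port MEM/MEM
  cy5 -> i7 (ld.MEM) no-port MEM/MEM
  cy6 -> i8,i9 (ld.MEM add.ALU) pair
  cy7 -> i10,i11 (mulh.MUL or.ALU) pair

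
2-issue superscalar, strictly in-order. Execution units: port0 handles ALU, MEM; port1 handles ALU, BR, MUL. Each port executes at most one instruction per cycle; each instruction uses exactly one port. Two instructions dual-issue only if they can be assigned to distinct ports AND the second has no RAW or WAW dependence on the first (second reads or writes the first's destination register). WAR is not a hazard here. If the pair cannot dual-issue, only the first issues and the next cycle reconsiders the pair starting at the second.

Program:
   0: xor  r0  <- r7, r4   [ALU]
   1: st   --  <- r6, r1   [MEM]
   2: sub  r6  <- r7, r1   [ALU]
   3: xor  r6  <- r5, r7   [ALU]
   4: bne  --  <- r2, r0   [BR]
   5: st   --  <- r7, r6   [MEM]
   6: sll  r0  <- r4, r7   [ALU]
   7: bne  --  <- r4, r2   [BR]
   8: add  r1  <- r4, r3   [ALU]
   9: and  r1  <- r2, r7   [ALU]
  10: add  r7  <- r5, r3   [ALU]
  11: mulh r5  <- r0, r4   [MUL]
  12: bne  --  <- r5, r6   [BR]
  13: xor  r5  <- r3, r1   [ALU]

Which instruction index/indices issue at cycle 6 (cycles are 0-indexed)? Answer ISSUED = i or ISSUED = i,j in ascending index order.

ISSUED = 11

#0 head=0: xor/st i0+i1 dual
#1 head=2: sub i2 WAW r6
#2 head=3: xor/bne i3+i4 dual
#3 head=5: st/sll i5+i6 dual
#4 head=7: bne/add i7+i8 dual
#5 head=9: and/add i9+i10 dual
#6 head=11: mulh i11 no-port MUL/BR
#7 head=12: bne/xor i12+i13 dual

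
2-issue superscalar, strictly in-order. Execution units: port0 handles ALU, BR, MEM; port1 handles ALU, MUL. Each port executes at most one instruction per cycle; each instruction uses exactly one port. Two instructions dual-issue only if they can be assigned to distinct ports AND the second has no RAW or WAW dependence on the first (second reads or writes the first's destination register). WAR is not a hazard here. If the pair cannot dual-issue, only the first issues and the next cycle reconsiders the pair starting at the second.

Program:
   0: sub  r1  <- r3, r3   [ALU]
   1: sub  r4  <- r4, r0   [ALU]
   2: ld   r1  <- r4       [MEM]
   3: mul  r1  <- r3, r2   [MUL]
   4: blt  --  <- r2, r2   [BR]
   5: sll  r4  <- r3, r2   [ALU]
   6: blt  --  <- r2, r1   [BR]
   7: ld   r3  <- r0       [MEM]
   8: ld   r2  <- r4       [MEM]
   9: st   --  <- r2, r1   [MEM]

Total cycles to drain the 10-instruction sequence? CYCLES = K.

#0 head=0: sub.ALU sub.ALU i0&i1 2-wide
#1 head=2: ld.MEM i2 WAW r1
#2 head=3: mul.MUL blt.BR i3&i4 2-wide
#3 head=5: sll.ALU blt.BR i5&i6 2-wide
#4 head=7: ld.MEM i7 no-port MEM/MEM
#5 head=8: ld.MEM i8 no-port MEM/MEM
#6 head=9: st.MEM i9 tail

CYCLES = 7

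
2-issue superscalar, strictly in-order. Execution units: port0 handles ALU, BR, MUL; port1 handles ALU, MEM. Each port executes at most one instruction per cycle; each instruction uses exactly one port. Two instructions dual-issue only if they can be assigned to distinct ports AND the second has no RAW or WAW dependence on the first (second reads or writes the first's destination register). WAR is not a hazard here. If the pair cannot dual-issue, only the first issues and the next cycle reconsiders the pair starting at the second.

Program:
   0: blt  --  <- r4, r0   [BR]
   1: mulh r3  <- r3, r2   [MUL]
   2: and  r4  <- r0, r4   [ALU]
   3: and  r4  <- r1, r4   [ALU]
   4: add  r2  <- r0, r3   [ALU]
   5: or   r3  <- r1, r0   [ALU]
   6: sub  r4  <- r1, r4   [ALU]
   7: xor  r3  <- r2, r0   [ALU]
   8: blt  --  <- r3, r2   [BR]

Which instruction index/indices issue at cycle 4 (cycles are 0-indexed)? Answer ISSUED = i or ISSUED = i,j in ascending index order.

c0: i0 blt  no-port BR/MUL
c1: i1&i2 mulh+and  pair
c2: i3&i4 and+add  pair
c3: i5&i6 or+sub  pair
c4: i7 xor  RAW r3
c5: i8 blt  tail

ISSUED = 7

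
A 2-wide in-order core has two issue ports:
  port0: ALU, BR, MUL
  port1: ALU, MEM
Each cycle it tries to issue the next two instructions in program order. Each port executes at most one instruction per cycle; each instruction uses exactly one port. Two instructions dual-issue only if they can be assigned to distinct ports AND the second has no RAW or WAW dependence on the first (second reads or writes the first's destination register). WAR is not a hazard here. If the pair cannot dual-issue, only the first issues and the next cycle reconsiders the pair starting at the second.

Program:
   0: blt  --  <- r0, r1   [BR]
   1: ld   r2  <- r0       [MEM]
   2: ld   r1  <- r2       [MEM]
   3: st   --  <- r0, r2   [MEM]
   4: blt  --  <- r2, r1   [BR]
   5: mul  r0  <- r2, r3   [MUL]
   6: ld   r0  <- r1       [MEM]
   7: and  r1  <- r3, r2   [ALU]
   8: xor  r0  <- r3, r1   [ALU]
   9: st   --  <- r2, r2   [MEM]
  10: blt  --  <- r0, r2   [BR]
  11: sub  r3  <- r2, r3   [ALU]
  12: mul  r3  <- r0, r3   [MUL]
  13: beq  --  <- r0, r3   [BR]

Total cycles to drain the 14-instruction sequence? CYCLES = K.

CYCLES = 9

t=0 i0/i1:blt;ld ; dual
t=1 i2:ld ; no-port MEM/MEM
t=2 i3/i4:st;blt ; dual
t=3 i5:mul ; WAW r0
t=4 i6/i7:ld;and ; dual
t=5 i8/i9:xor;st ; dual
t=6 i10/i11:blt;sub ; dual
t=7 i12:mul ; no-port MUL/BR
t=8 i13:beq ; tail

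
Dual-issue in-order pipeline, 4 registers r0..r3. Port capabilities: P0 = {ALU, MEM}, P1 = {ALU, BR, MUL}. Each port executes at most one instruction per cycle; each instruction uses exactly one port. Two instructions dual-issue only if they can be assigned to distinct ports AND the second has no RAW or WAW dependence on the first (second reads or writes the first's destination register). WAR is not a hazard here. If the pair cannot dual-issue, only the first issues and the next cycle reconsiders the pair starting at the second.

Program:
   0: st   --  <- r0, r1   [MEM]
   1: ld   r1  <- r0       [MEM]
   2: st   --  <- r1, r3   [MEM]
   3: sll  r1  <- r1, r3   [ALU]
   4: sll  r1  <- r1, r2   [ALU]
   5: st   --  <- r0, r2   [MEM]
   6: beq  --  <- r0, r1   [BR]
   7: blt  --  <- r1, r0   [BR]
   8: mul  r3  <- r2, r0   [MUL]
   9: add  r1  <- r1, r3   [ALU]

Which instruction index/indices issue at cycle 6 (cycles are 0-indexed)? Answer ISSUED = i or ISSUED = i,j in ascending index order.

[0] i0  st.MEM  -- no-port MEM/MEM
[1] i1  ld.MEM  -- no-port MEM/MEM
[2] i2,i3  st.MEM+sll.ALU  -- pair
[3] i4,i5  sll.ALU+st.MEM  -- pair
[4] i6  beq.BR  -- no-port BR/BR
[5] i7  blt.BR  -- no-port BR/MUL
[6] i8  mul.MUL  -- RAW r3
[7] i9  add.ALU  -- tail

ISSUED = 8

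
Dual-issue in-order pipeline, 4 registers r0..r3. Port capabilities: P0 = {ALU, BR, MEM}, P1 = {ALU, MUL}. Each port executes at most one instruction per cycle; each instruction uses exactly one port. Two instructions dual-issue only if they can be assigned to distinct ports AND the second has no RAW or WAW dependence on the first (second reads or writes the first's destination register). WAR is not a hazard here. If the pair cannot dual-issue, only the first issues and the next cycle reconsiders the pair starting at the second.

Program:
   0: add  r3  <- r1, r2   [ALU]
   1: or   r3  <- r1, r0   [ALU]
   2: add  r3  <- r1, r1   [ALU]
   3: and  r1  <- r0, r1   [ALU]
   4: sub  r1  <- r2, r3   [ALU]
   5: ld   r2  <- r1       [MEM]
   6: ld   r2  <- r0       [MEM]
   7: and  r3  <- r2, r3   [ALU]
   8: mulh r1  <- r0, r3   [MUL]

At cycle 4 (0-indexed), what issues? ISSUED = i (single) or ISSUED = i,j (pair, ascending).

ISSUED = 5

0. add @i0  | WAW r3
1. or @i1  | WAW r3
2. add+and @i2+i3  | 2-wide
3. sub @i4  | RAW r1
4. ld @i5  | no-port MEM/MEM
5. ld @i6  | RAW r2
6. and @i7  | RAW r3
7. mulh @i8  | tail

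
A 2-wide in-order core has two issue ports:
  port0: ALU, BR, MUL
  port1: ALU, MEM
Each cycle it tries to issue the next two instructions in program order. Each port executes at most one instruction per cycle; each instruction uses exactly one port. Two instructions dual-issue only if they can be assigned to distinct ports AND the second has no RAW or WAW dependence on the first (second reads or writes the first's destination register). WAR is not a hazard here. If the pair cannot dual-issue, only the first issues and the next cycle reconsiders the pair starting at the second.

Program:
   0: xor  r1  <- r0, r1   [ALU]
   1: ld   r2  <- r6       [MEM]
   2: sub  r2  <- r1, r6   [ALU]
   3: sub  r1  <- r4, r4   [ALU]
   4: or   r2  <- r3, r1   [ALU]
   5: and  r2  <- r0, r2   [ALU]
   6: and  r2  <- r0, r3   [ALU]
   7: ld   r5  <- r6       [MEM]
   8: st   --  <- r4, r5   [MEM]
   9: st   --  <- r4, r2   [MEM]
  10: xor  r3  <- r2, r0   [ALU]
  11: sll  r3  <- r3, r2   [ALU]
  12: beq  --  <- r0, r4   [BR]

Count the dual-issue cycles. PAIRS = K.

0. xor ld @i0&i1  | dual
1. sub sub @i2&i3  | dual
2. or @i4  | RAW+WAW r2
3. and @i5  | WAW r2
4. and ld @i6&i7  | dual
5. st @i8  | no-port MEM/MEM
6. st xor @i9&i10  | dual
7. sll beq @i11&i12  | dual

PAIRS = 5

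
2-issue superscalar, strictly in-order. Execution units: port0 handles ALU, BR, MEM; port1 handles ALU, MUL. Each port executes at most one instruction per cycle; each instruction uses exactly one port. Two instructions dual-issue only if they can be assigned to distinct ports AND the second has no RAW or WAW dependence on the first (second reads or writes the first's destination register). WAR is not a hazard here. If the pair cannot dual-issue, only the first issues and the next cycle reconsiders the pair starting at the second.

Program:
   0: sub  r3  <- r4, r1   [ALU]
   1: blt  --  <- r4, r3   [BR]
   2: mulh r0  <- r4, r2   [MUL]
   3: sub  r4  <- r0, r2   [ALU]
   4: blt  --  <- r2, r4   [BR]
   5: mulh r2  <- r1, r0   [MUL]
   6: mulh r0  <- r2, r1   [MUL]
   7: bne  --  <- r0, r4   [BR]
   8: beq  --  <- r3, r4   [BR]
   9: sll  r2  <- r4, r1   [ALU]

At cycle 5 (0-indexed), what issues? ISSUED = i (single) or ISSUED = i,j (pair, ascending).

#0 head=0: sub.ALU i0 RAW r3
#1 head=1: blt.BR+mulh.MUL i1+i2 dual
#2 head=3: sub.ALU i3 RAW r4
#3 head=4: blt.BR+mulh.MUL i4+i5 dual
#4 head=6: mulh.MUL i6 RAW r0
#5 head=7: bne.BR i7 no-port BR/BR
#6 head=8: beq.BR+sll.ALU i8+i9 dual

ISSUED = 7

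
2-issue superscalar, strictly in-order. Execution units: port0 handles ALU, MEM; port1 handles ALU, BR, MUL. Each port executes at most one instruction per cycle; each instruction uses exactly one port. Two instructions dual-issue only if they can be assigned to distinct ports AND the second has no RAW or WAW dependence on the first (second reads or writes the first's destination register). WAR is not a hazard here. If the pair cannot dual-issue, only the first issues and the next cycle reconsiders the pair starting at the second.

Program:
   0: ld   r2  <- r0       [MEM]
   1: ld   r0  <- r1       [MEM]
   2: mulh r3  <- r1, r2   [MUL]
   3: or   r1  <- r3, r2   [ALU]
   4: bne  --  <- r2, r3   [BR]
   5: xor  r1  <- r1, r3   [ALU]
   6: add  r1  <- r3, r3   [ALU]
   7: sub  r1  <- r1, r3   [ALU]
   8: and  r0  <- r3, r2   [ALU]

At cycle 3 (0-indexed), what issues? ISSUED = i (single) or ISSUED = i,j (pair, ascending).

  cy0 -> i0 (ld) no-port MEM/MEM
  cy1 -> i1/i2 (ld+mulh) dual
  cy2 -> i3/i4 (or+bne) dual
  cy3 -> i5 (xor) WAW r1
  cy4 -> i6 (add) RAW+WAW r1
  cy5 -> i7/i8 (sub+and) dual

ISSUED = 5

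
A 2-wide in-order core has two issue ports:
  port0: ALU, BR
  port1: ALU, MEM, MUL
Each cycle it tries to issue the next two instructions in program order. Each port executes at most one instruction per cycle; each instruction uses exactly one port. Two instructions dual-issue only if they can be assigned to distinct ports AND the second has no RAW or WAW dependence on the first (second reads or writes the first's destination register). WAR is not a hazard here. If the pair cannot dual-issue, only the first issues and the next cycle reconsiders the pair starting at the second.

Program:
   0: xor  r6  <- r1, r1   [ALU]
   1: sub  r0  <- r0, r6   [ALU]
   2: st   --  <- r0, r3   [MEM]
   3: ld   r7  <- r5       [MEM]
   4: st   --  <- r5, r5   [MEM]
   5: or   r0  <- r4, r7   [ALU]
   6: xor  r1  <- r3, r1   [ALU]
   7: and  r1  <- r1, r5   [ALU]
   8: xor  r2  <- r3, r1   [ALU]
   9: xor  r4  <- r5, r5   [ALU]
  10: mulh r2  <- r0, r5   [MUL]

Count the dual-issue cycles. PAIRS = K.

c0: i0 xor.ALU  RAW r6
c1: i1 sub.ALU  RAW r0
c2: i2 st.MEM  no-port MEM/MEM
c3: i3 ld.MEM  no-port MEM/MEM
c4: i4,i5 st.MEM/or.ALU  pair
c5: i6 xor.ALU  RAW+WAW r1
c6: i7 and.ALU  RAW r1
c7: i8,i9 xor.ALU/xor.ALU  pair
c8: i10 mulh.MUL  tail

PAIRS = 2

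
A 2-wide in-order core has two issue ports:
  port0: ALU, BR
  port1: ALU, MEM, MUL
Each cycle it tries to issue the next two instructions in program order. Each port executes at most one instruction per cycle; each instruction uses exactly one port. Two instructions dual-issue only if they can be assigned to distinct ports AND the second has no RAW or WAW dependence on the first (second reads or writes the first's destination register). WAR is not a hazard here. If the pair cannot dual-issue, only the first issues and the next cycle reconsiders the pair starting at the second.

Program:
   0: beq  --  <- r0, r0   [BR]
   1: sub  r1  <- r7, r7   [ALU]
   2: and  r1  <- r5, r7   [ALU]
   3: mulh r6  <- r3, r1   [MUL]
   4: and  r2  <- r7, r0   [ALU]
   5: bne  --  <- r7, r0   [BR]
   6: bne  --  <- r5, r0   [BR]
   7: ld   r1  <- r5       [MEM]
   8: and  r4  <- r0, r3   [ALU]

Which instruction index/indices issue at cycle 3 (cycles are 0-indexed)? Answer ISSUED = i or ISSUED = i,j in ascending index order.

ISSUED = 5

0. beq+sub @i0,i1  | 2-wide
1. and @i2  | RAW r1
2. mulh+and @i3,i4  | 2-wide
3. bne @i5  | no-port BR/BR
4. bne+ld @i6,i7  | 2-wide
5. and @i8  | tail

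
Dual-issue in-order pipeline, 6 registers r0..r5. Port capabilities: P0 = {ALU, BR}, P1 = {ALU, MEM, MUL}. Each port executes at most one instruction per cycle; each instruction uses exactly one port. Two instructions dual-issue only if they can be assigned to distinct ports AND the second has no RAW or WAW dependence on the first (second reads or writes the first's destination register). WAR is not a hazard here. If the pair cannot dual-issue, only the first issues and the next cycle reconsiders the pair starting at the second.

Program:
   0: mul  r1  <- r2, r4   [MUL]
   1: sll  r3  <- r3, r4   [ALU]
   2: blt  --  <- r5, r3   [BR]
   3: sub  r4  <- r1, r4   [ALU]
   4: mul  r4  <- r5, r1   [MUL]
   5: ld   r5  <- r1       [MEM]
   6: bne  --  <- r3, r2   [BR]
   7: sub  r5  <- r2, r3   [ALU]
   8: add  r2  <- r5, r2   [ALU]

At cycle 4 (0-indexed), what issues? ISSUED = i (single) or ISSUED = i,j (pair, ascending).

ISSUED = 7

[0] i0+i1  mul+sll  -- 2-wide
[1] i2+i3  blt+sub  -- 2-wide
[2] i4  mul  -- no-port MUL/MEM
[3] i5+i6  ld+bne  -- 2-wide
[4] i7  sub  -- RAW r5
[5] i8  add  -- tail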